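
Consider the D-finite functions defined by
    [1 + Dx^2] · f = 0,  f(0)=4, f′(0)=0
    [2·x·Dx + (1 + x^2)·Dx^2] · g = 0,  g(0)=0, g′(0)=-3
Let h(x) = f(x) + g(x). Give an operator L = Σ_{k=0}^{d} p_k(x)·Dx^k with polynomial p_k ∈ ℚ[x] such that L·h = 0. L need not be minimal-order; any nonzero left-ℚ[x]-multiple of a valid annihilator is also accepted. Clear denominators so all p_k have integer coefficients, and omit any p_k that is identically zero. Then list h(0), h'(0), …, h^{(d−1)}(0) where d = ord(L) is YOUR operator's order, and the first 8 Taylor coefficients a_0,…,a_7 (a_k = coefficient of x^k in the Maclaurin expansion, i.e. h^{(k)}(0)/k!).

L = (-22·x + 28·x^3 + 2·x^5)·Dx + (-1 + 7·x^2 + 9·x^4 + x^6)·Dx^2 + (-22·x + 28·x^3 + 2·x^5)·Dx^3 + (-1 + 7·x^2 + 9·x^4 + x^6)·Dx^4  (order 4).
h: a_k = 4, -3, -2, 1, 1/6, -3/5, -1/180, 3/7, …
ICs: h(0) = 4, h′(0) = -3, h′′(0) = -4, h′′′(0) = 6.

f: a_k = 4, 0, -2, 0, 1/6, 0, -1/180, 0, …
g: a_k = 0, -3, 0, 1, 0, -3/5, 0, 3/7, …
f+g: L₀ = lclm(L_f,L_g), ord ≤ 2+2.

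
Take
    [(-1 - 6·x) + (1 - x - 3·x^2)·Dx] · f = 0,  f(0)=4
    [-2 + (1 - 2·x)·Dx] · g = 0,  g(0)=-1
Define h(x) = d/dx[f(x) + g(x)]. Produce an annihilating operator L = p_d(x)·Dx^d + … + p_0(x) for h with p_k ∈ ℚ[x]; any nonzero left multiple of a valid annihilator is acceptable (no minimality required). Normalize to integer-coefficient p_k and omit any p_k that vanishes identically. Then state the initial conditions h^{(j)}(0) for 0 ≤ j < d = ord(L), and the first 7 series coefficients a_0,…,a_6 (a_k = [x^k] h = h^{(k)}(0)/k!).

f: a_k = 4, 4, 16, 28, 76, 160, 388, …
g: a_k = -1, -2, -4, -8, -16, -32, -64, …
Sum ⇒ L₀ = lclm(L_f,L_g) in ℚ(x)⟨Dx⟩.
h₀' ⇒ L via d/dx closure of L₀.
L = (12 - 288·x + 648·x^2 - 1296·x^3 + 648·x^4) + (9 + 12·x - 126·x^2 + 540·x^3 - 1188·x^4 + 648·x^5)·Dx + (-2 + 15·x - 52·x^2 + 78·x^3 + 27·x^4 - 180·x^5 + 108·x^6)·Dx^2  (order 2).
h: a_k = 2, 24, 60, 240, 640, 1944, 5180, …
ICs: h(0) = 2, h′(0) = 24.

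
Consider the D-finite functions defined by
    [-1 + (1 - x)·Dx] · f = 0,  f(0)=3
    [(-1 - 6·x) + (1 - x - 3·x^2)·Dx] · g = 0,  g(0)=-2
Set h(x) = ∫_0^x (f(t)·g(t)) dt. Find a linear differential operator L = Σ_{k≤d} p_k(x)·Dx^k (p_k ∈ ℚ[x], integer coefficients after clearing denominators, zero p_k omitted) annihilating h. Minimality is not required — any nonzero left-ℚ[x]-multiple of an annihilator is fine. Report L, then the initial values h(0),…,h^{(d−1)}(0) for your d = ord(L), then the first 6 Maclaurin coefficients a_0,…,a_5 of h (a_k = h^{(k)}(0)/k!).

L = (-2 - 4·x + 9·x^2)·Dx + (1 - 2·x - 2·x^2 + 3·x^3)·Dx^2  (order 2).
h: a_k = 0, -6, -6, -12, -39/2, -192/5, …
ICs: h(0) = 0, h′(0) = -6.

f: a_k = 3, 3, 3, 3, 3, 3, …
g: a_k = -2, -2, -8, -14, -38, -80, …
f·g: L₀ = L_f ⊗_s L_g, ord ≤ 1·1.
h=∫₀ˣh₀: take L = L₀·Dx.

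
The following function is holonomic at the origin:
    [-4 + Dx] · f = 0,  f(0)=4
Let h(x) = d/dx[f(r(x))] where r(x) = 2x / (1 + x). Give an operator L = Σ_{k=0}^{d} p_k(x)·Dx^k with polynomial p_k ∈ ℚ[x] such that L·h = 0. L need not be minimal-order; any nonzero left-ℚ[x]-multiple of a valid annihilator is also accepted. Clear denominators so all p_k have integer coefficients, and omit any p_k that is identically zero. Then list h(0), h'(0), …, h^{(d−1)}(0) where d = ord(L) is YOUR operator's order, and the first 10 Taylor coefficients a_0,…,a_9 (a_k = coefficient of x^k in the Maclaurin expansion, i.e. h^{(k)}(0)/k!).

f: a_k = 4, 16, 32, 128/3, 128/3, 512/15, 1024/45, 4096/315, 2048/315, 8192/2835, …
Change of var in L_f (x↦r) gives L₀.
Differentiate: ansatz ord ≤ ord L₀ ⇒ L.
L = (6 - 2·x) + (-1 - 2·x - x^2)·Dx  (order 1).
h: a_k = 32, 192, 352, 128/3, -352, 1472/15, 12896/45, -12032/35, 18016/315, 794432/2835, …
ICs: h(0) = 32.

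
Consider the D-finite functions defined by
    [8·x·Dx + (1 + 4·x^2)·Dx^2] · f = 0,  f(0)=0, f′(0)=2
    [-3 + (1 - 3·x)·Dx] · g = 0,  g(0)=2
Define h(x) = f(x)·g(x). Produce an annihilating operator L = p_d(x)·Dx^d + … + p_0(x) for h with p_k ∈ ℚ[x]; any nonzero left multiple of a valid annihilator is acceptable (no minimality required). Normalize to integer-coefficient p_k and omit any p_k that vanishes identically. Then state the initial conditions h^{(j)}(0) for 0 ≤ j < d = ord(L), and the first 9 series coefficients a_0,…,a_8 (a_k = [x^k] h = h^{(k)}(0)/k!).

L = 24·x + (6 - 8·x + 48·x^2)·Dx + (-1 + 3·x - 4·x^2 + 12·x^3)·Dx^2  (order 2).
h: a_k = 0, 4, 12, 92/3, 92, 1444/5, 4332/5, 89692/35, 269076/35, …
ICs: h(0) = 0, h′(0) = 4.

f: a_k = 0, 2, 0, -8/3, 0, 32/5, 0, -128/7, 0, …
g: a_k = 2, 6, 18, 54, 162, 486, 1458, 4374, 13122, …
Product ⇒ symmetric product L₀, ord ≤ 2.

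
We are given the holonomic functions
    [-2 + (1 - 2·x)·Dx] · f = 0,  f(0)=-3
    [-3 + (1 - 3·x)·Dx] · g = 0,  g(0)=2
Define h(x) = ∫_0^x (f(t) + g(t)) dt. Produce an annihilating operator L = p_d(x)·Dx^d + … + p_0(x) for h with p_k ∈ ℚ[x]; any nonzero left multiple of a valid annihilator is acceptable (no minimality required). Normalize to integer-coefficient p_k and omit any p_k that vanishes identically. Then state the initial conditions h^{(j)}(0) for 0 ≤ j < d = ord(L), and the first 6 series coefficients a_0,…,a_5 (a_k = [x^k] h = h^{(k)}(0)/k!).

f: a_k = -3, -6, -12, -24, -48, -96, …
g: a_k = 2, 6, 18, 54, 162, 486, …
L₀ := lclm(L_f,L_g); ord L₀ ≤ 1+1.
h=∫₀ˣh₀: take L = L₀·Dx.
L = -12·Dx + (10 - 24·x)·Dx^2 + (-1 + 5·x - 6·x^2)·Dx^3  (order 3).
h: a_k = 0, -1, 0, 2, 15/2, 114/5, …
ICs: h(0) = 0, h′(0) = -1, h′′(0) = 0.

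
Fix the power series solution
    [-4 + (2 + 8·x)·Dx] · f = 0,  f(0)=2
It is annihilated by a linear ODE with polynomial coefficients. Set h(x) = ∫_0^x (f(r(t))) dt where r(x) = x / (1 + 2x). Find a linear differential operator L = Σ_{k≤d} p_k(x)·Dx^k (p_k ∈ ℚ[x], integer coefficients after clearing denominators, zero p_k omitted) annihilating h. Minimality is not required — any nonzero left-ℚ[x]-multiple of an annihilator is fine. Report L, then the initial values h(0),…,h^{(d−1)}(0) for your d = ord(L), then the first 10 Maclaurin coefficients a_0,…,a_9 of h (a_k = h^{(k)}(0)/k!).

L = -2·Dx + (1 + 8·x + 12·x^2)·Dx^2  (order 2).
h: a_k = 0, 2, 2, -4, 10, -148/5, 100, -2616/7, 1506, -6420, …
ICs: h(0) = 0, h′(0) = 2.

f: a_k = 2, 4, -4, 8, -20, 56, -168, 528, -1716, 5720, …
Change of var in L_f (x↦r) gives L₀.
h=∫₀ˣh₀: take L = L₀·Dx.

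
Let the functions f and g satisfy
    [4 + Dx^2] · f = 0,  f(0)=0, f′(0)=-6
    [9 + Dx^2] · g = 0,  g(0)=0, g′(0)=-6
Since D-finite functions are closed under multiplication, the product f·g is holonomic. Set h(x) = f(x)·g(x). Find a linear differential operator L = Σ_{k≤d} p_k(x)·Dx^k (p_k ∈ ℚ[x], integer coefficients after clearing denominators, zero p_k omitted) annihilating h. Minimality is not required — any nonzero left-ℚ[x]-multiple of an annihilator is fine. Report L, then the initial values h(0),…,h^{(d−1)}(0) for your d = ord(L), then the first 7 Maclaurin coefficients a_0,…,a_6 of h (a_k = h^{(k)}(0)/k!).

L = 25 + 26·Dx^2 + Dx^4  (order 4).
h: a_k = 0, 0, 36, 0, -78, 0, 651/10, …
ICs: h(0) = 0, h′(0) = 0, h′′(0) = 72, h′′′(0) = 0.

f: a_k = 0, -6, 0, 4, 0, -4/5, 0, …
g: a_k = 0, -6, 0, 9, 0, -81/20, 0, …
Sym-product of L_f,L_g gives L₀ (≤ ord 4).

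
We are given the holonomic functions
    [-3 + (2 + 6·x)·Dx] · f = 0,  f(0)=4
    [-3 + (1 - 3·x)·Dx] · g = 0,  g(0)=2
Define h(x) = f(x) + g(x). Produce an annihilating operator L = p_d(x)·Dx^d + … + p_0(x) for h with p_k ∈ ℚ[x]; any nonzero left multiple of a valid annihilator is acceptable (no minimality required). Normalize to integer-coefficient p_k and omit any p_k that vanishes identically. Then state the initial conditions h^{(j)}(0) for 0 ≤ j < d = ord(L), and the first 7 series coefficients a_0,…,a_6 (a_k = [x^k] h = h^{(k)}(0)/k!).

L = (45 + 81·x) + (-27 - 126·x - 243·x^2)·Dx + (2 + 18·x - 18·x^2 - 162·x^3)·Dx^2  (order 2).
h: a_k = 6, 12, 27/2, 243/4, 4779/32, 32805/64, 357939/256, …
ICs: h(0) = 6, h′(0) = 12.

f: a_k = 4, 6, -9/2, 27/4, -405/32, 1701/64, -15309/256, …
g: a_k = 2, 6, 18, 54, 162, 486, 1458, …
L₀ := lclm(L_f,L_g); ord L₀ ≤ 1+1.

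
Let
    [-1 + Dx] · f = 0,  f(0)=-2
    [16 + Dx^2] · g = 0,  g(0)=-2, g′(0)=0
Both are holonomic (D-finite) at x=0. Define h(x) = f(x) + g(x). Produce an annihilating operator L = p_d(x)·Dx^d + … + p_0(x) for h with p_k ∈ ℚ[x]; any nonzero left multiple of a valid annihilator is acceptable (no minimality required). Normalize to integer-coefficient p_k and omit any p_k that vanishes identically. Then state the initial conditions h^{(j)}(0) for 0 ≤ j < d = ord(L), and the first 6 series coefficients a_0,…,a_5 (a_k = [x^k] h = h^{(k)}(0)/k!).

f: a_k = -2, -2, -1, -1/3, -1/12, -1/60, …
g: a_k = -2, 0, 16, 0, -64/3, 0, …
L₀ := lclm(L_f,L_g); ord L₀ ≤ 1+2.
L = -16 + 16·Dx - Dx^2 + Dx^3  (order 3).
h: a_k = -4, -2, 15, -1/3, -257/12, -1/60, …
ICs: h(0) = -4, h′(0) = -2, h′′(0) = 30.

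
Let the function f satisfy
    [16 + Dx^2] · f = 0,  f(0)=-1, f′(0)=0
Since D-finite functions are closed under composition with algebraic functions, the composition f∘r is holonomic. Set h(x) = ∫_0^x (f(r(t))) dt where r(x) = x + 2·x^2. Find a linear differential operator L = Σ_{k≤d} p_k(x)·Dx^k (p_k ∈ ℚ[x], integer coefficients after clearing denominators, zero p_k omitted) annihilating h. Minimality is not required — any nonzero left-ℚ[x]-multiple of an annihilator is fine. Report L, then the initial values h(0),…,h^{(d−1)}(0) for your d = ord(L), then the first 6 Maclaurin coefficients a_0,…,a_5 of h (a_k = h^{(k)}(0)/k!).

L = (16 + 192·x + 768·x^2 + 1024·x^3)·Dx - 4·Dx^2 + (1 + 4·x)·Dx^3  (order 3).
h: a_k = 0, -1, 0, 8/3, 8, 64/15, …
ICs: h(0) = 0, h′(0) = -1, h′′(0) = 0.

f: a_k = -1, 0, 8, 0, -32/3, 0, …
Substitute x→r, Dx→(1/r')Dx; clear ⇒ L₀.
h=∫h₀ ⇒ L = L₀·Dx.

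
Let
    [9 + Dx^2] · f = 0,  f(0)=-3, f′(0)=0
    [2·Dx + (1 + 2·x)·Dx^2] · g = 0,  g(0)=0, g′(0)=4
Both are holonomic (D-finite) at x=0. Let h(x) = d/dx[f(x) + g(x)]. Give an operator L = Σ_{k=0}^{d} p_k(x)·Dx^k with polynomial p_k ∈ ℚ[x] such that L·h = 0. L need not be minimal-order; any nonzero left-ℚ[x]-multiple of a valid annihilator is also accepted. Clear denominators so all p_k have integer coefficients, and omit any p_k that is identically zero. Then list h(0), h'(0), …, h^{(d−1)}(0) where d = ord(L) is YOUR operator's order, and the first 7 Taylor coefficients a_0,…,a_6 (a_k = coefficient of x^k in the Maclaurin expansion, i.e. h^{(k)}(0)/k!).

L = (594 + 648·x + 648·x^2) + (153 + 630·x + 972·x^2 + 648·x^3)·Dx + (66 + 72·x + 72·x^2)·Dx^2 + (17 + 70·x + 108·x^2 + 72·x^3)·Dx^3  (order 3).
h: a_k = 4, 19, 16, -145/2, 64, -4391/40, 256, …
ICs: h(0) = 4, h′(0) = 19, h′′(0) = 32.

f: a_k = -3, 0, 27/2, 0, -81/8, 0, 243/80, …
g: a_k = 0, 4, -4, 16/3, -8, 64/5, -64/3, …
L₀ := lclm(L_f,L_g); ord L₀ ≤ 2+2.
h₀' ⇒ L via d/dx closure of L₀.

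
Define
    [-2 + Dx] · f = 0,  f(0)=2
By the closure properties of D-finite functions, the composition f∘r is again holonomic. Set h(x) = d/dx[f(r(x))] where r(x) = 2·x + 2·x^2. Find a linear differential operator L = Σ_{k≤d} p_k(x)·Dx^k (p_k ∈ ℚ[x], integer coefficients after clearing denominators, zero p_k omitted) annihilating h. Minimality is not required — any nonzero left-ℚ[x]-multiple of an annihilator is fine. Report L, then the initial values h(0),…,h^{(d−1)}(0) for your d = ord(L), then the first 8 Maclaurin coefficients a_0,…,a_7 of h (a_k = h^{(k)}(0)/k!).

L = (6 + 16·x + 16·x^2) + (-1 - 2·x)·Dx  (order 1).
h: a_k = 8, 48, 160, 1216/3, 832, 22144/15, 104192/45, 23040/7, …
ICs: h(0) = 8.

f: a_k = 2, 4, 4, 8/3, 4/3, 8/15, 8/45, 16/315, …
h₀=f(r): pull back L_f along r ⇒ L₀.
h₀' ⇒ L via d/dx closure of L₀.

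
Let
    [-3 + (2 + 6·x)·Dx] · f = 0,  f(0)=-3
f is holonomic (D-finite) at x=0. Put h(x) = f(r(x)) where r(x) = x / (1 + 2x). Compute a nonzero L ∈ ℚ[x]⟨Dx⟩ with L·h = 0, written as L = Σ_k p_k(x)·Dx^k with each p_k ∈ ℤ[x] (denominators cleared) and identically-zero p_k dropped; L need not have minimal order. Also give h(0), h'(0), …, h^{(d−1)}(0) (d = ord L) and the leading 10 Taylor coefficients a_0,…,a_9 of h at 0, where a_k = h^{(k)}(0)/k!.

f: a_k = -3, -9/2, 27/8, -81/16, 1215/128, -5103/256, 45927/1024, -216513/2048, 8444007/32768, -42220035/65536, …
L₀ from L_f via x↦r, Dx↦r'^{-1}Dx.
L = -3 + (2 + 14·x + 20·x^2)·Dx  (order 1).
h: a_k = -3, -9/2, 99/8, -585/16, 14895/128, -101727/256, 1477503/1024, -11283849/2048, 717364935/32768, -5879661795/65536, …
ICs: h(0) = -3.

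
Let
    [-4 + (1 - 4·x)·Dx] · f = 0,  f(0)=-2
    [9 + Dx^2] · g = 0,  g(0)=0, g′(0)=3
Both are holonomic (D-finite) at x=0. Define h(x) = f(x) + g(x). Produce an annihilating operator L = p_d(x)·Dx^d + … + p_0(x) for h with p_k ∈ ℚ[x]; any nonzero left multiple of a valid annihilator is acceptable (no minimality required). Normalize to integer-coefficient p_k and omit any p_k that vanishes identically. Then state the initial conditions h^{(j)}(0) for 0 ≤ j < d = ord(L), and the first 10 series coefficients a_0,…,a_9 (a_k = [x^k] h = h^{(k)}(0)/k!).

f: a_k = -2, -8, -32, -128, -512, -2048, -8192, -32768, -131072, -524288, …
g: a_k = 0, 3, 0, -9/2, 0, 81/40, 0, -243/560, 0, 243/4480, …
Sum ⇒ L₀ = lclm(L_f,L_g) in ℚ(x)⟨Dx⟩.
L = (3780 - 2592·x + 5184·x^2) + (-369 + 2124·x - 3888·x^2 + 5184·x^3)·Dx + (420 - 288·x + 576·x^2)·Dx^2 + (-41 + 236·x - 432·x^2 + 576·x^3)·Dx^3  (order 3).
h: a_k = -2, -5, -32, -265/2, -512, -81839/40, -8192, -18350323/560, -131072, -2348809997/4480, …
ICs: h(0) = -2, h′(0) = -5, h′′(0) = -64.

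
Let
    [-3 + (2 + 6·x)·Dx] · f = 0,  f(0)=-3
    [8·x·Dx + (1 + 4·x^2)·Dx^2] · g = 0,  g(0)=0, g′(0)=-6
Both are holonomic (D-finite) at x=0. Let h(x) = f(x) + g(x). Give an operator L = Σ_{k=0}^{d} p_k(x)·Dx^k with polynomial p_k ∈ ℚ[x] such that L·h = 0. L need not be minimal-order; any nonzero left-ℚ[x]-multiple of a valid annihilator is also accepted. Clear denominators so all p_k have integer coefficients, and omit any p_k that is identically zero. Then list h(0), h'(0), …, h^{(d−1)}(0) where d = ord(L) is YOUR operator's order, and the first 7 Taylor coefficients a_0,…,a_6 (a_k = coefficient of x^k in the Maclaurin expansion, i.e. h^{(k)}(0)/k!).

f: a_k = -3, -9/2, 27/8, -81/16, 1215/128, -5103/256, 45927/1024, …
g: a_k = 0, -6, 0, 8, 0, -96/5, 0, …
Weyl lclm of L_f,L_g ⇒ L₀ (ord ≤ 3).
L = (-48 - 360·x + 576·x^2 + 864·x^3)·Dx + (-59 - 192·x - 120·x^2 + 2304·x^3 + 3024·x^4)·Dx^2 + (-6 + 14·x + 144·x^2 + 272·x^3 + 672·x^4 + 864·x^5)·Dx^3  (order 3).
h: a_k = -3, -21/2, 27/8, 47/16, 1215/128, -50091/1280, 45927/1024, …
ICs: h(0) = -3, h′(0) = -21/2, h′′(0) = 27/4.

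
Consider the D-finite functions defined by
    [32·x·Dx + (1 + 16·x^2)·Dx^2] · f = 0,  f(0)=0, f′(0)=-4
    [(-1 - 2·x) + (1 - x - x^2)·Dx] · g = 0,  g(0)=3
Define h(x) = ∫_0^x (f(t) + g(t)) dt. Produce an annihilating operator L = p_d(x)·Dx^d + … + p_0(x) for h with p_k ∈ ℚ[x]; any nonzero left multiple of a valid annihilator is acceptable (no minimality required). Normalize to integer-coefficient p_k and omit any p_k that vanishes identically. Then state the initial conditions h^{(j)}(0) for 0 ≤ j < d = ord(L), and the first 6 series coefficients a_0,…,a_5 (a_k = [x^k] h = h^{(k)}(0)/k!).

f: a_k = 0, -4, 0, 64/3, 0, -1024/5, …
g: a_k = 3, 3, 6, 9, 15, 24, …
Sum ⇒ L₀ = lclm(L_f,L_g) in ℚ(x)⟨Dx⟩.
h=∫h₀ ⇒ L = L₀·Dx.
L = (64 - 256·x - 3904·x^2 - 6912·x^3 - 9696·x^4 - 1536·x^6)·Dx^2 + (-25 - 24·x + 542·x^2 - 780·x^3 - 6800·x^4 - 6560·x^5 - 768·x^6 - 1536·x^7)·Dx^3 + (2 + 17·x + 62·x^2 + 202·x^3 + 445·x^4 - 1136·x^5 - 576·x^6 - 256·x^7 - 256·x^8)·Dx^4  (order 4).
h: a_k = 0, 3, -1/2, 2, 91/12, 3, …
ICs: h(0) = 0, h′(0) = 3, h′′(0) = -1, h′′′(0) = 12.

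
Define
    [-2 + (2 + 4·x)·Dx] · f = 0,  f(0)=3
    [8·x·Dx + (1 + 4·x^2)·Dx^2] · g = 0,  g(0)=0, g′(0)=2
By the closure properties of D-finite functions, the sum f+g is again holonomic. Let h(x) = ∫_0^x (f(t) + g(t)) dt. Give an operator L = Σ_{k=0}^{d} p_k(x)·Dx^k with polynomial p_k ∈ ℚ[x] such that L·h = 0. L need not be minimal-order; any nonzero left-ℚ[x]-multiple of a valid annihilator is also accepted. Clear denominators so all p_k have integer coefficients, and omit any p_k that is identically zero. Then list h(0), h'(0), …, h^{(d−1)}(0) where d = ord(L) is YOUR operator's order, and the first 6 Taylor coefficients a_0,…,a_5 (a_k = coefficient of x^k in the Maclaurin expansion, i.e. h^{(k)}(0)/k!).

f: a_k = 3, 3, -3/2, 3/2, -15/8, 21/8, …
g: a_k = 0, 2, 0, -8/3, 0, 32/5, …
L₀ := lclm(L_f,L_g); ord L₀ ≤ 1+2.
h=∫₀ˣh₀: take L = L₀·Dx.
L = (-8 - 40·x + 96·x^2 + 96·x^3)·Dx^2 + (-11 - 32·x + 40·x^2 + 384·x^3 + 336·x^4)·Dx^3 + (-1 + 6·x + 24·x^2 + 48·x^3 + 112·x^4 + 96·x^5)·Dx^4  (order 4).
h: a_k = 0, 3, 5/2, -1/2, -7/24, -3/8, …
ICs: h(0) = 0, h′(0) = 3, h′′(0) = 5, h′′′(0) = -3.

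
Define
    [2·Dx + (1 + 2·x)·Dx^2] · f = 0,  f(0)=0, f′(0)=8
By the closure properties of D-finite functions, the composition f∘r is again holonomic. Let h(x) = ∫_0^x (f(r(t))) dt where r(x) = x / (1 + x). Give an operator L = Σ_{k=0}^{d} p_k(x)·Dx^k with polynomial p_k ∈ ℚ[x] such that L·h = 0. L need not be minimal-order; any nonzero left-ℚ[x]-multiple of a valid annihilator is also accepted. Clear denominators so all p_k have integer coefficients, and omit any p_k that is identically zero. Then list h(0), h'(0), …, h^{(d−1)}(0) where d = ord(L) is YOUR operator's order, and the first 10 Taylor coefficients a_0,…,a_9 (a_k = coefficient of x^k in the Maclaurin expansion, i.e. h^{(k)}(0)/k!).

f: a_k = 0, 8, -8, 32/3, -16, 128/5, -128/3, 512/7, -128, 2048/9, …
Substitute x→r, Dx→(1/r')Dx; clear ⇒ L₀.
∫: right-multiply L₀ by Dx.
L = (4 + 6·x)·Dx^2 + (1 + 4·x + 3·x^2)·Dx^3  (order 3).
h: a_k = 0, 0, 4, -16/3, 26/3, -16, 484/15, -208/3, 1093/7, -3280/9, …
ICs: h(0) = 0, h′(0) = 0, h′′(0) = 8.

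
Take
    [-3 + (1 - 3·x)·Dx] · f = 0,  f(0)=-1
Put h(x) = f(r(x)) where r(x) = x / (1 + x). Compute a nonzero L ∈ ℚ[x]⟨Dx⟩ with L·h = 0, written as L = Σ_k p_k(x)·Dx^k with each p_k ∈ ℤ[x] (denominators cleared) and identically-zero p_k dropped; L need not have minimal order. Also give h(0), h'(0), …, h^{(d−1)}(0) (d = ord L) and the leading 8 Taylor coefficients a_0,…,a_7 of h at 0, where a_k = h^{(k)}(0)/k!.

L = 3 + (-1 + x + 2·x^2)·Dx  (order 1).
h: a_k = -1, -3, -6, -12, -24, -48, -96, -192, …
ICs: h(0) = -1.

f: a_k = -1, -3, -9, -27, -81, -243, -729, -2187, …
f∘r: x↦r, Dx↦Dx/r' in L_f ⇒ L₀.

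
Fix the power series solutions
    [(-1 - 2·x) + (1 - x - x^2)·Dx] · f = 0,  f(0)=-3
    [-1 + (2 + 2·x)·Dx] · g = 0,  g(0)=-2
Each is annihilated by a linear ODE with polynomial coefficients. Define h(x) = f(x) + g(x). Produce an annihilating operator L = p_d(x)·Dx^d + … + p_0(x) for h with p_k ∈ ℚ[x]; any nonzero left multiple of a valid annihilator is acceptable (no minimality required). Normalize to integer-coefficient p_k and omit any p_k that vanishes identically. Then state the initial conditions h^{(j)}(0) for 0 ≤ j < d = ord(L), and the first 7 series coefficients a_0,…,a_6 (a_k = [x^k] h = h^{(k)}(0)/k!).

f: a_k = -3, -3, -6, -9, -15, -24, -39, …
g: a_k = -2, -1, 1/4, -1/8, 5/64, -7/128, 21/512, …
f+g: L₀ = lclm(L_f,L_g), ord ≤ 1+1.
L = (-9 - 21·x - 21·x^2 - 10·x^3) + (17 + 54·x + 87·x^2 + 74·x^3 + 25·x^4)·Dx + (-2 - 14·x - 6·x^2 + 30·x^3 + 34·x^4 + 10·x^5)·Dx^2  (order 2).
h: a_k = -5, -4, -23/4, -73/8, -955/64, -3079/128, -19947/512, …
ICs: h(0) = -5, h′(0) = -4.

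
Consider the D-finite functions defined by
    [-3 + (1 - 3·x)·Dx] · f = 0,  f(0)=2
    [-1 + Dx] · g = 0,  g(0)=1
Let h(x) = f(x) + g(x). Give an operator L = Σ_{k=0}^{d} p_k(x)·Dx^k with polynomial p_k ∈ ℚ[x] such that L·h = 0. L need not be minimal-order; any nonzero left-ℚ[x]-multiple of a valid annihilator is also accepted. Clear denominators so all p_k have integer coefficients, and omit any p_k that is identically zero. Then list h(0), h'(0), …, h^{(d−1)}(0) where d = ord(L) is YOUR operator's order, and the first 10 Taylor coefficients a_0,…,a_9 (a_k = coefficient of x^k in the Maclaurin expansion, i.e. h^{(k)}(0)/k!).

L = (-15 - 9·x) + (17 + 6·x - 9·x^2)·Dx + (-2 + 3·x + 9·x^2)·Dx^2  (order 2).
h: a_k = 3, 7, 37/2, 325/6, 3889/24, 58321/120, 1049761/720, 22044961/5040, 529079041/40320, 14285134081/362880, …
ICs: h(0) = 3, h′(0) = 7.

f: a_k = 2, 6, 18, 54, 162, 486, 1458, 4374, 13122, 39366, …
g: a_k = 1, 1, 1/2, 1/6, 1/24, 1/120, 1/720, 1/5040, 1/40320, 1/362880, …
f+g: L₀ = lclm(L_f,L_g), ord ≤ 1+1.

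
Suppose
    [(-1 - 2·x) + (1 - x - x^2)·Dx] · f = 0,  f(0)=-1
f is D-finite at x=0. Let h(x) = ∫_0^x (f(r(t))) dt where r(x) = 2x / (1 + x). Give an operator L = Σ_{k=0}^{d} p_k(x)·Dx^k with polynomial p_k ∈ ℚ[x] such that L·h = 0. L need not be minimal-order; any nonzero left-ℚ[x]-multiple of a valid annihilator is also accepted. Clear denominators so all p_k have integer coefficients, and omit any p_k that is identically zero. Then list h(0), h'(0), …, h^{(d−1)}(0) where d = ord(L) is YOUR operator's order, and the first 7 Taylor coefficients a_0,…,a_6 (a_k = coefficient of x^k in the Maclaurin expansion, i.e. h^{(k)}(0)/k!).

L = (2 + 10·x)·Dx + (-1 - x + 5·x^2 + 5·x^3)·Dx^2  (order 2).
h: a_k = 0, -1, -1, -2, -5/2, -6, -25/3, …
ICs: h(0) = 0, h′(0) = -1.

f: a_k = -1, -1, -2, -3, -5, -8, -13, …
L₀ from L_f via x↦r, Dx↦r'^{-1}Dx.
Integrate: L := L₀·Dx.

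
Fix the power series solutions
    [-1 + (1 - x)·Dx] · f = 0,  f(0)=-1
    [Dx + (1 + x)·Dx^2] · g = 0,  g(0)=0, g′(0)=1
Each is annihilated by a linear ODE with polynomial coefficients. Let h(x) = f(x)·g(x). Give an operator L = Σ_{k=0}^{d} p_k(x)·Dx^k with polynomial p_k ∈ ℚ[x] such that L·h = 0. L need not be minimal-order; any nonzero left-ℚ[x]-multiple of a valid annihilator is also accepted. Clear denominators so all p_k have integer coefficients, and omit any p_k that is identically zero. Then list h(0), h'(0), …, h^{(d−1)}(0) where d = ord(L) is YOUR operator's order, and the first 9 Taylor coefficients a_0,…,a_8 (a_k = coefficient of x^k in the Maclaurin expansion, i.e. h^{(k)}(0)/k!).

L = 1 + (1 + 3·x)·Dx + (-1 + x^2)·Dx^2  (order 2).
h: a_k = 0, -1, -1/2, -5/6, -7/12, -47/60, -37/60, -319/420, -533/840, …
ICs: h(0) = 0, h′(0) = -1.

f: a_k = -1, -1, -1, -1, -1, -1, -1, -1, -1, …
g: a_k = 0, 1, -1/2, 1/3, -1/4, 1/5, -1/6, 1/7, -1/8, …
f·g: L₀ = L_f ⊗_s L_g, ord ≤ 1·2.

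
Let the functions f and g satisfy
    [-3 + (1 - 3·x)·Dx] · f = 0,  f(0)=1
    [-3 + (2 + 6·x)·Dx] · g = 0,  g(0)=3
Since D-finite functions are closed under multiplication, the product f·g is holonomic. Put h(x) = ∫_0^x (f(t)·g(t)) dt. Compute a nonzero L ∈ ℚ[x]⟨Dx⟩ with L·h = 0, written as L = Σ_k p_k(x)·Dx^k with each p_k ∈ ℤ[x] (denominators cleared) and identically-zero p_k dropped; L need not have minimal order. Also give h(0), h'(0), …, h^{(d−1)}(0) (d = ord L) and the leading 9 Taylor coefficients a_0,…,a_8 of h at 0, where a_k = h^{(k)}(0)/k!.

f: a_k = 1, 3, 9, 27, 81, 243, 729, 2187, 6561, …
g: a_k = 3, 9/2, -27/8, 81/16, -1215/128, 5103/256, -45927/1024, 216513/2048, -8444007/32768, …
f·g: L₀ = L_f ⊗_s L_g, ord ≤ 1·1.
∫: right-multiply L₀ by Dx.
L = (9 + 9·x)·Dx + (-2 + 18·x^2)·Dx^2  (order 2).
h: a_k = 0, 3, 27/4, 99/8, 1863/64, 43497/640, 88695/512, 3147093/7168, 19099071/16384, …
ICs: h(0) = 0, h′(0) = 3.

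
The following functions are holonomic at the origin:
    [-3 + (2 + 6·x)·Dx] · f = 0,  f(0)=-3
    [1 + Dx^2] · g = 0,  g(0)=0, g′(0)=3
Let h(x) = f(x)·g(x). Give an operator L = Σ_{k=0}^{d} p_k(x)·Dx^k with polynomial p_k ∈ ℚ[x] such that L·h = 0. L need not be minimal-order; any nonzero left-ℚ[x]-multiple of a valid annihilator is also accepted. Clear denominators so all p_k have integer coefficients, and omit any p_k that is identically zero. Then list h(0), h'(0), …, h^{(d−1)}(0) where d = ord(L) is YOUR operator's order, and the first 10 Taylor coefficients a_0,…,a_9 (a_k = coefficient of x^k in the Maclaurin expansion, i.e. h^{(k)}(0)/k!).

f: a_k = -3, -9/2, 27/8, -81/16, 1215/128, -5103/256, 45927/1024, -216513/2048, 8444007/32768, -42220035/65536, …
g: a_k = 0, 3, 0, -1/2, 0, 1/40, 0, -1/1680, 0, 1/120960, …
L₀ := L_f ⊗_s L_g (sym. prod.), ord ≤ 2.
L = (31 + 24·x + 36·x^2) + (-12 - 36·x)·Dx + (4 + 24·x + 36·x^2)·Dx^2  (order 2).
h: a_k = 0, -9, -27/2, 93/8, -207/16, 17097/640, -73449/1280, 4655323/35840, -4405665/14336, 7750542983/10321920, …
ICs: h(0) = 0, h′(0) = -9.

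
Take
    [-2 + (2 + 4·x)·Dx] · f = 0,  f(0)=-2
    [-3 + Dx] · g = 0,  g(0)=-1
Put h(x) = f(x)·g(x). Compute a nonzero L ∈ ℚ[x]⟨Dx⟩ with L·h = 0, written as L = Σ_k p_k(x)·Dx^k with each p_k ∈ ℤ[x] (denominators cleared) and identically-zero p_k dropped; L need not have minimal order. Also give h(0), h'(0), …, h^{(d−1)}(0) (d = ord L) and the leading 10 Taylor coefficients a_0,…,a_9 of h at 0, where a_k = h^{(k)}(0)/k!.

f: a_k = -2, -2, 1, -1, 5/4, -7/4, 21/8, -33/8, 429/64, -715/64, …
g: a_k = -1, -3, -9/2, -9/2, -27/8, -81/40, -81/80, -243/560, -729/4480, -243/4480, …
Sym-product of L_f,L_g gives L₀ (≤ ord 1).
L = (-4 - 6·x) + (1 + 2·x)·Dx  (order 1).
h: a_k = 2, 8, 14, 16, 13, 44/5, 21/5, 96/35, -39/140, 11/5, …
ICs: h(0) = 2.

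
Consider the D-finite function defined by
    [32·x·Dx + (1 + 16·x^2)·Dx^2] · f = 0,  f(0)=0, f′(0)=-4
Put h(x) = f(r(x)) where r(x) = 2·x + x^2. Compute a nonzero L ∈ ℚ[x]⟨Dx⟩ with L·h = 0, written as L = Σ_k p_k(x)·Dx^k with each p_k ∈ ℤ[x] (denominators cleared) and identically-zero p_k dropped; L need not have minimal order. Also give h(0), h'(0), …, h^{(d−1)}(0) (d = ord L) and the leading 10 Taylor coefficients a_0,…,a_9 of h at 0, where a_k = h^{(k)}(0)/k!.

f: a_k = 0, -4, 0, 64/3, 0, -1024/5, 0, 16384/7, 0, -262144/9, …
Substitute x→r, Dx→(1/r')Dx; clear ⇒ L₀.
L = (-1 + 128·x + 256·x^2 + 192·x^3 + 48·x^4)·Dx + (1 + x + 64·x^2 + 128·x^3 + 80·x^4 + 16·x^5)·Dx^2  (order 2).
h: a_k = 0, -8, -4, 512/3, 256, -32128/5, -49088/3, 1982464/7, 1040384, -120080384/9, …
ICs: h(0) = 0, h′(0) = -8.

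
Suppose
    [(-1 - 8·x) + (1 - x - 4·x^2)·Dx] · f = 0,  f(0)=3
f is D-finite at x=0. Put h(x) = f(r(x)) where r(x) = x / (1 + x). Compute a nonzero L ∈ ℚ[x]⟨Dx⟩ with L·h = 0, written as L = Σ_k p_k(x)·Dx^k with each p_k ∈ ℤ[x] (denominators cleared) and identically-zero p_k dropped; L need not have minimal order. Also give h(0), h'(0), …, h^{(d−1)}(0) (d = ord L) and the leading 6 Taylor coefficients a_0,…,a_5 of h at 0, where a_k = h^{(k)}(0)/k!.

f: a_k = 3, 3, 15, 27, 87, 195, …
h₀=f(r): pull back L_f along r ⇒ L₀.
L = (1 + 9·x) + (-1 - 2·x + 3·x^2 + 4·x^3)·Dx  (order 1).
h: a_k = 3, 3, 12, 0, 48, -48, …
ICs: h(0) = 3.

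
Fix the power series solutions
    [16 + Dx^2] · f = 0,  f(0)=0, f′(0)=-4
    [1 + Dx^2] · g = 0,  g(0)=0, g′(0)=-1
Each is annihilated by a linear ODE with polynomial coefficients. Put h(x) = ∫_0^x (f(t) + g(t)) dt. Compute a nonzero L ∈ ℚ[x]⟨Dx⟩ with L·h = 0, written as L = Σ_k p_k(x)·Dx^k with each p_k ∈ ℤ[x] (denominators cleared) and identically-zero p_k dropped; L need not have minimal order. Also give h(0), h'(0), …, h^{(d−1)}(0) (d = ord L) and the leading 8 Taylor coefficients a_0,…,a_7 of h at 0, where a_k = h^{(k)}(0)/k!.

L = 16·Dx + 17·Dx^3 + Dx^5  (order 5).
h: a_k = 0, 0, -5/2, 0, 65/24, 0, -205/144, 0, …
ICs: h(0) = 0, h′(0) = 0, h′′(0) = -5, h′′′(0) = 0, h′′′′(0) = 65.

f: a_k = 0, -4, 0, 32/3, 0, -128/15, 0, 1024/315, …
g: a_k = 0, -1, 0, 1/6, 0, -1/120, 0, 1/5040, …
L₀ := lclm(L_f,L_g); ord L₀ ≤ 2+2.
h=∫₀ˣh₀: take L = L₀·Dx.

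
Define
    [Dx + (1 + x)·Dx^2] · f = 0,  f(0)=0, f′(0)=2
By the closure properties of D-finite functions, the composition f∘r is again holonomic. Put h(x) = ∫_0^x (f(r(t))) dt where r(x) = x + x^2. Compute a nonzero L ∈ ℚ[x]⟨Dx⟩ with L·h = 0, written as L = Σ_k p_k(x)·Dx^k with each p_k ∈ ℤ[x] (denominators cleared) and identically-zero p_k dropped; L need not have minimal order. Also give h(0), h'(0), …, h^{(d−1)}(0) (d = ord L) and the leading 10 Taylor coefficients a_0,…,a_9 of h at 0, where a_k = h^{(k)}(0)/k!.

f: a_k = 0, 2, -1, 2/3, -1/2, 2/5, -1/3, 2/7, -1/4, 2/9, …
Substitute x→r, Dx→(1/r')Dx; clear ⇒ L₀.
h=∫₀ˣh₀: take L = L₀·Dx.
L = (-1 + 2·x + 2·x^2)·Dx^2 + (1 + 3·x + 3·x^2 + 2·x^3)·Dx^3  (order 3).
h: a_k = 0, 0, 1, 1/3, -1/3, 1/10, 1/15, -2/21, 1/28, 1/36, …
ICs: h(0) = 0, h′(0) = 0, h′′(0) = 2.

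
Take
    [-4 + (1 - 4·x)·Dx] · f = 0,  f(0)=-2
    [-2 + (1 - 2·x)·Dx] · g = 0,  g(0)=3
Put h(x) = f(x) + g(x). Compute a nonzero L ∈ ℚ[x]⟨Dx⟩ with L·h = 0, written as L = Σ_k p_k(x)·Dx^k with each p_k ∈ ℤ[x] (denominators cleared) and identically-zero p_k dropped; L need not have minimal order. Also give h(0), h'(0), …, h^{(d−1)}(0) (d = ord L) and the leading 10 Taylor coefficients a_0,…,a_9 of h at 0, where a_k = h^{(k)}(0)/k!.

L = -16 + (12 - 32·x)·Dx + (-1 + 6·x - 8·x^2)·Dx^2  (order 2).
h: a_k = 1, -2, -20, -104, -464, -1952, -8000, -32384, -130304, -522752, …
ICs: h(0) = 1, h′(0) = -2.

f: a_k = -2, -8, -32, -128, -512, -2048, -8192, -32768, -131072, -524288, …
g: a_k = 3, 6, 12, 24, 48, 96, 192, 384, 768, 1536, …
Weyl lclm of L_f,L_g ⇒ L₀ (ord ≤ 2).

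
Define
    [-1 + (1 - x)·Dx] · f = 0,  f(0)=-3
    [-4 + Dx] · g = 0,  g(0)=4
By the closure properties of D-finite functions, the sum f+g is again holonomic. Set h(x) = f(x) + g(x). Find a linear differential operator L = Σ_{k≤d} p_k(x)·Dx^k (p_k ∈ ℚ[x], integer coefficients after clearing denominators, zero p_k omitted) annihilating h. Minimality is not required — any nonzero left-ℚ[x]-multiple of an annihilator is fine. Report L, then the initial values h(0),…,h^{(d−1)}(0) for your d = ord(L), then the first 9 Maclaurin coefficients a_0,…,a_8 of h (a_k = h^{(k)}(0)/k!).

f: a_k = -3, -3, -3, -3, -3, -3, -3, -3, -3, …
g: a_k = 4, 16, 32, 128/3, 128/3, 512/15, 1024/45, 4096/315, 2048/315, …
Sum ⇒ L₀ = lclm(L_f,L_g) in ℚ(x)⟨Dx⟩.
L = (8 - 16·x) + (-14 + 32·x - 16·x^2)·Dx + (3 - 7·x + 4·x^2)·Dx^2  (order 2).
h: a_k = 1, 13, 29, 119/3, 119/3, 467/15, 889/45, 3151/315, 1103/315, …
ICs: h(0) = 1, h′(0) = 13.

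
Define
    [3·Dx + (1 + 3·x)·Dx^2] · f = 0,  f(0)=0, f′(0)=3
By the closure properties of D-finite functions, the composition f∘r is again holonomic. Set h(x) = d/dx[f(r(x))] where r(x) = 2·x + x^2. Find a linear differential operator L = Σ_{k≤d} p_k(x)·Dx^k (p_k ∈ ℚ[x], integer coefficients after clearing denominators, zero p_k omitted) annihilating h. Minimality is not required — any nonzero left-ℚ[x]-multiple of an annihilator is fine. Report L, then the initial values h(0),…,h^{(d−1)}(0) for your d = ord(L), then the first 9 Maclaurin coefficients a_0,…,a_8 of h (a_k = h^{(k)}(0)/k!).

f: a_k = 0, 3, -9/2, 9, -81/4, 243/5, -243/2, 2187/7, -6561/8, …
h₀=f(r): pull back L_f along r ⇒ L₀.
Derive L from L₀ (diff closure).
L = (5 + 6·x + 3·x^2) + (1 + 7·x + 9·x^2 + 3·x^3)·Dx  (order 1).
h: a_k = 6, -30, 162, -882, 4806, -26190, 142722, -777762, 4238406, …
ICs: h(0) = 6.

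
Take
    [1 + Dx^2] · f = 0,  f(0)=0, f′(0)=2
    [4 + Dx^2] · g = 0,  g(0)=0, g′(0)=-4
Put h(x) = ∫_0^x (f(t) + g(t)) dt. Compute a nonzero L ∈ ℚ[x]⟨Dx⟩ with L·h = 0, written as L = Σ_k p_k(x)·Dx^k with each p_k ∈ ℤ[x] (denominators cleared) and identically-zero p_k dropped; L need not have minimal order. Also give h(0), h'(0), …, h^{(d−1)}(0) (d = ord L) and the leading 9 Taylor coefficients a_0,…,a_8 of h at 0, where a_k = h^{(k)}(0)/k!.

f: a_k = 0, 2, 0, -1/3, 0, 1/60, 0, -1/2520, 0, …
g: a_k = 0, -4, 0, 8/3, 0, -8/15, 0, 16/315, 0, …
f+g: L₀ = lclm(L_f,L_g), ord ≤ 2+2.
∫: right-multiply L₀ by Dx.
L = 4·Dx + 5·Dx^3 + Dx^5  (order 5).
h: a_k = 0, 0, -1, 0, 7/12, 0, -31/360, 0, 127/20160, …
ICs: h(0) = 0, h′(0) = 0, h′′(0) = -2, h′′′(0) = 0, h′′′′(0) = 14.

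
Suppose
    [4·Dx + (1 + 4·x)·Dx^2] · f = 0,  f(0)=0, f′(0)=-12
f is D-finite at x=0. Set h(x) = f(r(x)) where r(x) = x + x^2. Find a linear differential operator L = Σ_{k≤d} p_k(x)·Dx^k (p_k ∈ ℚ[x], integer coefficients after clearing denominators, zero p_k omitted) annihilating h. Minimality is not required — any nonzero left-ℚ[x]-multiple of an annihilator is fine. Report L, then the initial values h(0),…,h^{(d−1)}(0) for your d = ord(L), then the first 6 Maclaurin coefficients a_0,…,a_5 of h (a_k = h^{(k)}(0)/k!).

L = 2·Dx + (1 + 2·x)·Dx^2  (order 2).
h: a_k = 0, -12, 12, -16, 24, -192/5, …
ICs: h(0) = 0, h′(0) = -12.

f: a_k = 0, -12, 24, -64, 192, -3072/5, …
L₀ from L_f via x↦r, Dx↦r'^{-1}Dx.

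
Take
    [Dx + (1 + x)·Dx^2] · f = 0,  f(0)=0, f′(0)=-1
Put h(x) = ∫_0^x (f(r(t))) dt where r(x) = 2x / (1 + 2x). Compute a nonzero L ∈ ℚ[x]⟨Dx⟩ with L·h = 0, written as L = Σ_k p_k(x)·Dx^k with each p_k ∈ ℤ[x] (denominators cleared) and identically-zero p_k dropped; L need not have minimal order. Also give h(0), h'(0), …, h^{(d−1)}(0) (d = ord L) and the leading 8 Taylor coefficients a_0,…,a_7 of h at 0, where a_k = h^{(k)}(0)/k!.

L = (6 + 16·x)·Dx^2 + (1 + 6·x + 8·x^2)·Dx^3  (order 3).
h: a_k = 0, 0, -1, 2, -14/3, 12, -496/15, 96, …
ICs: h(0) = 0, h′(0) = 0, h′′(0) = -2.

f: a_k = 0, -1, 1/2, -1/3, 1/4, -1/5, 1/6, -1/7, …
L₀ from L_f via x↦r, Dx↦r'^{-1}Dx.
∫: right-multiply L₀ by Dx.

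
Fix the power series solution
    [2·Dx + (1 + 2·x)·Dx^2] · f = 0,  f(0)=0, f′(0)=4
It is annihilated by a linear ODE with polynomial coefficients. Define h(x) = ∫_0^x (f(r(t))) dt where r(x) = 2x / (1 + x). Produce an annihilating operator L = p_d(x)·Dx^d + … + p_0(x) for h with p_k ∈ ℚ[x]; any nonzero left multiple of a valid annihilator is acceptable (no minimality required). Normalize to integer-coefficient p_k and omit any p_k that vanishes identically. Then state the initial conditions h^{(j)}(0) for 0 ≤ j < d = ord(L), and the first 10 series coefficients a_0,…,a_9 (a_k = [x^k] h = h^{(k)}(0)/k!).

f: a_k = 0, 4, -4, 16/3, -8, 64/5, -64/3, 256/7, -64, 1024/9, …
Substitute x→r, Dx→(1/r')Dx; clear ⇒ L₀.
∫: right-multiply L₀ by Dx.
L = (6 + 10·x)·Dx^2 + (1 + 6·x + 5·x^2)·Dx^3  (order 3).
h: a_k = 0, 0, 4, -8, 62/3, -312/5, 3124/15, -744, 19531/7, -32552/3, …
ICs: h(0) = 0, h′(0) = 0, h′′(0) = 8.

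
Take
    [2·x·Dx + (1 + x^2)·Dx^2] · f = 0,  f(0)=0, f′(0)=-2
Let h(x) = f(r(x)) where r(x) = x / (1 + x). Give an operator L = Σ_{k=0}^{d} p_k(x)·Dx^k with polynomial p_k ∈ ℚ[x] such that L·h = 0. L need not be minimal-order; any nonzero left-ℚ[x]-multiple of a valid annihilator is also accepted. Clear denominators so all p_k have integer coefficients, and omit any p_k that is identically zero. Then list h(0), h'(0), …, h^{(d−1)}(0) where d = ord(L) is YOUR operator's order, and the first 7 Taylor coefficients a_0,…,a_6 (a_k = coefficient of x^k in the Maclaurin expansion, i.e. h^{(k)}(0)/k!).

f: a_k = 0, -2, 0, 2/3, 0, -2/5, 0, …
f∘r: x↦r, Dx↦Dx/r' in L_f ⇒ L₀.
L = (2 + 4·x)·Dx + (1 + 2·x + 2·x^2)·Dx^2  (order 2).
h: a_k = 0, -2, 2, -4/3, 0, 8/5, -8/3, …
ICs: h(0) = 0, h′(0) = -2.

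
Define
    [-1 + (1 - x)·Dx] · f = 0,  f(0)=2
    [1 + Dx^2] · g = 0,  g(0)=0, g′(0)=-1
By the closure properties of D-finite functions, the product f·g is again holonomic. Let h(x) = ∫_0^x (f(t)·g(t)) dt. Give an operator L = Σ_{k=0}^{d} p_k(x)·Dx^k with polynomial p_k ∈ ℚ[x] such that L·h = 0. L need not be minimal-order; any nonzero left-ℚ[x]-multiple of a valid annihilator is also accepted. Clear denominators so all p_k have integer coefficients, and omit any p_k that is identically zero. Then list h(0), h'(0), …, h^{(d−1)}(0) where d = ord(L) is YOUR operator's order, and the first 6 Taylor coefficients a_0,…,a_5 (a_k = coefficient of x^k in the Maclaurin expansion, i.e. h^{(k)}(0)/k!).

L = (-1 + x)·Dx + 2·Dx^2 + (-1 + x)·Dx^3  (order 3).
h: a_k = 0, 0, -1, -2/3, -5/12, -1/3, …
ICs: h(0) = 0, h′(0) = 0, h′′(0) = -2.

f: a_k = 2, 2, 2, 2, 2, 2, …
g: a_k = 0, -1, 0, 1/6, 0, -1/120, …
h₀=f·g: eliminate ⇒ L₀, order ≤ 1·2.
h=∫₀ˣh₀: take L = L₀·Dx.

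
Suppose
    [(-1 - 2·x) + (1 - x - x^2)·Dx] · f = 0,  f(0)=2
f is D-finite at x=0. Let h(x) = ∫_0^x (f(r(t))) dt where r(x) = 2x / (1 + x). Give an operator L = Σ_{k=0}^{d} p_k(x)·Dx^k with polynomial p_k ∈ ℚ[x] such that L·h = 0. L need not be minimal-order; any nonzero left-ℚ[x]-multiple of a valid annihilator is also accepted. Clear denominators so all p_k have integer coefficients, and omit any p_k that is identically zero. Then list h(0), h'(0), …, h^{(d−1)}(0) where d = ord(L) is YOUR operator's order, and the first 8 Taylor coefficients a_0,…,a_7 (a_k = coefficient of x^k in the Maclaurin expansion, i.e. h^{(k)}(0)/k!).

f: a_k = 2, 2, 4, 6, 10, 16, 26, 42, …
L₀ from L_f via x↦r, Dx↦r'^{-1}Dx.
Integrate: L := L₀·Dx.
L = (2 + 10·x)·Dx + (-1 - x + 5·x^2 + 5·x^3)·Dx^2  (order 2).
h: a_k = 0, 2, 2, 4, 5, 12, 50/3, 300/7, …
ICs: h(0) = 0, h′(0) = 2.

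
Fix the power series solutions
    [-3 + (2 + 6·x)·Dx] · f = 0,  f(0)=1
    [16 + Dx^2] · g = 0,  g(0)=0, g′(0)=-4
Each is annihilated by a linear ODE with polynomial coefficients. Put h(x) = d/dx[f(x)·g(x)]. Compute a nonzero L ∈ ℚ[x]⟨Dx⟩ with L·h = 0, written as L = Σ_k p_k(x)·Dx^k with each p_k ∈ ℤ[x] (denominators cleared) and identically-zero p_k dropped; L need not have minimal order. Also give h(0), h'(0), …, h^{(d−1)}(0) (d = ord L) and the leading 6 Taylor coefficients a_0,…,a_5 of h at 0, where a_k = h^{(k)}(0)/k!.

L = (9613 + 83712·x + 273024·x^2 + 442368·x^3 + 331776·x^4) + (-444 - 5940·x - 20736·x^2 - 20736·x^3)·Dx + (364 + 3720·x + 14796·x^2 + 27648·x^3 + 20736·x^4)·Dx^2  (order 2).
h: a_k = -4, -12, 91/2, 37, -3781/96, -20523/160, …
ICs: h(0) = -4, h′(0) = -12.

f: a_k = 1, 3/2, -9/8, 27/16, -405/128, 1701/256, …
g: a_k = 0, -4, 0, 32/3, 0, -128/15, …
f·g: L₀ = L_f ⊗_s L_g, ord ≤ 1·2.
Differentiate: ansatz ord ≤ ord L₀ ⇒ L.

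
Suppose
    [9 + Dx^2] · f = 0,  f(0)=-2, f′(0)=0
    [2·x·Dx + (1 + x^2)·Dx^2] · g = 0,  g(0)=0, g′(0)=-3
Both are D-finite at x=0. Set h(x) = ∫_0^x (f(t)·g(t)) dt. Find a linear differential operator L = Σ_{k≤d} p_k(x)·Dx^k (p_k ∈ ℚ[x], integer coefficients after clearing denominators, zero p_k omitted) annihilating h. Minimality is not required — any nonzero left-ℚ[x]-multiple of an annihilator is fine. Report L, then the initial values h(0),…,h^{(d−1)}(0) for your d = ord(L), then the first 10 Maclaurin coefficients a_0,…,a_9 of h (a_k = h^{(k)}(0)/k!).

L = (1170 + 3834·x^2 + 4779·x^4 + 2916·x^6 + 729·x^8)·Dx + (396·x + 1044·x^3 + 972·x^5 + 324·x^7)·Dx^2 + (220 + 768·x^2 + 1026·x^4 + 648·x^6 + 162·x^8)·Dx^3 + (44·x + 116·x^3 + 108·x^5 + 36·x^7)·Dx^4 + (10 + 38·x^2 + 55·x^4 + 36·x^6 + 9·x^8)·Dx^5  (order 5).
h: a_k = 0, 0, 3, 0, -29/4, 0, 203/40, 0, -5343/2240, 0, …
ICs: h(0) = 0, h′(0) = 0, h′′(0) = 6, h′′′(0) = 0, h′′′′(0) = -174.

f: a_k = -2, 0, 9, 0, -27/4, 0, 81/40, 0, -729/2240, 0, …
g: a_k = 0, -3, 0, 1, 0, -3/5, 0, 3/7, 0, -1/3, …
Sym-product of L_f,L_g gives L₀ (≤ ord 4).
h=∫h₀ ⇒ L = L₀·Dx.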